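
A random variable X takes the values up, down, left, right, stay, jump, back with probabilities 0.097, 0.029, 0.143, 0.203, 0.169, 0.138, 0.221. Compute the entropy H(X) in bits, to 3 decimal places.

2.652 bits

H = −Σ pᵢ log₂ pᵢ.
−0.097·log₂(0.097) = 0.3265
−0.029·log₂(0.029) = 0.1481
−0.143·log₂(0.143) = 0.4012
−0.203·log₂(0.203) = 0.4670
−0.169·log₂(0.169) = 0.4335
−0.138·log₂(0.138) = 0.3943
−0.221·log₂(0.221) = 0.4813
Sum ≈ 2.6519 → 2.652 bits.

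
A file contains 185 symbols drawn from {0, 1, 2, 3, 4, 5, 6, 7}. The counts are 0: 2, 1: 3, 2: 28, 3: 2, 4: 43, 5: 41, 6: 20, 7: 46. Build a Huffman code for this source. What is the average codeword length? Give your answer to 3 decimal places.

2.503 bits/symbol

Probabilities are the counts divided by 185.
Repeatedly combine the two least-probable nodes; the expected code length is the sum of the merged weights.
merge 2/185 + 2/185 → 4/185
merge 3/185 + 4/185 → 7/185
merge 7/185 + 4/37 → 27/185
merge 27/185 + 28/185 → 11/37
merge 41/185 + 43/185 → 84/185
merge 46/185 + 11/37 → 101/185
merge 84/185 + 101/185 → 1
L = 4/185 + 7/185 + 27/185 + 11/37 + 84/185 + 101/185 + 1 = 463/185 ≈ 2.503 bits/symbol.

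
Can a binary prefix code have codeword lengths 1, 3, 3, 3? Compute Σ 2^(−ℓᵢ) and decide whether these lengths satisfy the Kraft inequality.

With common denominator 2^3 = 8: Σ 2^(−ℓᵢ) = 4/8 + 1/8 + 1/8 + 1/8 = 7/8 = 0.875.
Kraft's inequality requires Σ ≤ 1; here Σ = 0.875 ≤ 1, so such a prefix code exists.

0.875; yes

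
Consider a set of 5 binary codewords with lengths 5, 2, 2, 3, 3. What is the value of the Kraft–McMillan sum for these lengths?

0.78125

With common denominator 2^5 = 32: Σ 2^(−ℓᵢ) = 1/32 + 8/32 + 8/32 + 4/32 + 4/32 = 25/32 = 0.78125.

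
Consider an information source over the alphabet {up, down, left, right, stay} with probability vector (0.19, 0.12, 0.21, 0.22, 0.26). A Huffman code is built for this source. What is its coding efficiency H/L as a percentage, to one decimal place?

Entropy H = −Σ p log₂ p ≈ 2.2810 bits.
Huffman merges: 3/25+19/100→31/100; 21/100+11/50→43/100; 13/50+31/100→57/100; 43/100+57/100→1. L = 231/100 ≈ 2.3100.
Efficiency = H/L = 2.2810/2.3100 = 98.7%.

98.7%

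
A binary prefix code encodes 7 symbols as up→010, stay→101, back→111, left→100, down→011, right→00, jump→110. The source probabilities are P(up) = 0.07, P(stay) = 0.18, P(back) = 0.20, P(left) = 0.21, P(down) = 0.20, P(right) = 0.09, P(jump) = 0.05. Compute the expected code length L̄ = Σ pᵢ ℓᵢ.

2.91 bits/symbol

L̄ = Σ pᵢ·ℓᵢ = 0.07·3 + 0.18·3 + 0.20·3 + 0.21·3 + 0.20·3 + 0.09·2 + 0.05·3 = 2.91 bits/symbol.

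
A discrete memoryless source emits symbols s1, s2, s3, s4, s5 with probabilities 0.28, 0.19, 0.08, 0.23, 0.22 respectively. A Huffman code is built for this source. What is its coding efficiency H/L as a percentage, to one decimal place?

98.2%

Entropy H = −Σ p log₂ p ≈ 2.2292 bits.
Huffman merges: 2/25+19/100→27/100; 11/50+23/100→9/20; 27/100+7/25→11/20; 9/20+11/20→1. L = 227/100 ≈ 2.2700.
Efficiency = H/L = 2.2292/2.2700 = 98.2%.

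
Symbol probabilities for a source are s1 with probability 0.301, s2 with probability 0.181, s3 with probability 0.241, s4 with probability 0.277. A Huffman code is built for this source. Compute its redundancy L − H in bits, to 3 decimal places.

Entropy H = −Σ p log₂ p ≈ 1.9755 bits.
Huffman merges: 181/1000+241/1000→211/500; 277/1000+301/1000→289/500; 211/500+289/500→1. L = 2 ≈ 2.0000.
L − H = 2.0000 − 1.9755 = 0.025 bits.

0.025 bits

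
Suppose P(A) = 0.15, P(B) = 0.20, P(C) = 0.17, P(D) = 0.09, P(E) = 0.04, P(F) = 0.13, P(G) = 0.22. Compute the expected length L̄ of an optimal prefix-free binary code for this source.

2.71 bits/symbol

Repeatedly combine the two least-probable nodes; the expected code length is the sum of the merged weights.
merge 1/25 + 9/100 → 13/100
merge 13/100 + 13/100 → 13/50
merge 3/20 + 17/100 → 8/25
merge 1/5 + 11/50 → 21/50
merge 13/50 + 8/25 → 29/50
merge 21/50 + 29/50 → 1
L = 13/100 + 13/50 + 8/25 + 21/50 + 29/50 + 1 = 271/100 = 2.71 bits/symbol.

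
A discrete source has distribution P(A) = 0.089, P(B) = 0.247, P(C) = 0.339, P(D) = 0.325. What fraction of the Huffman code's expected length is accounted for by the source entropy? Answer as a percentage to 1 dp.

93.4%

Entropy H = −Σ p log₂ p ≈ 1.8650 bits.
Huffman merges: 89/1000+247/1000→42/125; 13/40+42/125→661/1000; 339/1000+661/1000→1. L = 1997/1000 ≈ 1.9970.
Efficiency = H/L = 1.8650/1.9970 = 93.4%.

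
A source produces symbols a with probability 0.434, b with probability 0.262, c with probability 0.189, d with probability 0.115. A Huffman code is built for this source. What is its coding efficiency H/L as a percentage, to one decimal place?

Entropy H = −Σ p log₂ p ≈ 1.8420 bits.
Huffman merges: 23/200+189/1000→38/125; 131/500+38/125→283/500; 217/500+283/500→1. L = 187/100 ≈ 1.8700.
Efficiency = H/L = 1.8420/1.8700 = 98.5%.

98.5%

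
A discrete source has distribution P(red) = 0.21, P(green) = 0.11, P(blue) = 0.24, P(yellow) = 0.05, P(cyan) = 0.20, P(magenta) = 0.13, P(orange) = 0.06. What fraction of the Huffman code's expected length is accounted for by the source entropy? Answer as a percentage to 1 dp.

98.6%

Entropy H = −Σ p log₂ p ≈ 2.6239 bits.
Huffman merges: 1/20+3/50→11/100; 11/100+11/100→11/50; 13/100+1/5→33/100; 21/100+11/50→43/100; 6/25+33/100→57/100; 43/100+57/100→1. L = 133/50 ≈ 2.6600.
Efficiency = H/L = 2.6239/2.6600 = 98.6%.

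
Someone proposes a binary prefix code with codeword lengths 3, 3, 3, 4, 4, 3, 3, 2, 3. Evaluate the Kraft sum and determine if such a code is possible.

With common denominator 2^4 = 16: Σ 2^(−ℓᵢ) = 2/16 + 2/16 + 2/16 + 1/16 + 1/16 + 2/16 + 2/16 + 4/16 + 2/16 = 18/16 = 1.125.
Kraft's inequality requires Σ ≤ 1; here Σ = 1.125 > 1, so no such prefix code exists.

1.125; no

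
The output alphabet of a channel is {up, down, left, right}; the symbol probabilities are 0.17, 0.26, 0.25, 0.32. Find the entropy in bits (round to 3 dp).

H = −Σ pᵢ log₂ pᵢ.
−0.17·log₂(0.17) = 0.4346
−0.26·log₂(0.26) = 0.5053
−0.25·log₂(0.25) = 0.5000
−0.32·log₂(0.32) = 0.5260
Sum ≈ 1.9659 → 1.966 bits.

1.966 bits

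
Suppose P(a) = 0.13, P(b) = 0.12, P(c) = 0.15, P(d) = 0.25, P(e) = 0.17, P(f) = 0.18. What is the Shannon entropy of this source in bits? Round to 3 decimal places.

H = −Σ pᵢ log₂ pᵢ.
−0.13·log₂(0.13) = 0.3826
−0.12·log₂(0.12) = 0.3671
−0.15·log₂(0.15) = 0.4105
−0.25·log₂(0.25) = 0.5000
−0.17·log₂(0.17) = 0.4346
−0.18·log₂(0.18) = 0.4453
Sum ≈ 2.5402 → 2.540 bits.

2.540 bits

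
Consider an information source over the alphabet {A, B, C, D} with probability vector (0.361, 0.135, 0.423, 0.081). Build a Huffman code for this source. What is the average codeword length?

1.793 bits/symbol

Repeatedly combine the two least-probable nodes; the expected code length is the sum of the merged weights.
merge 81/1000 + 27/200 → 27/125
merge 27/125 + 361/1000 → 577/1000
merge 423/1000 + 577/1000 → 1
L = 27/125 + 577/1000 + 1 = 1793/1000 = 1.793 bits/symbol.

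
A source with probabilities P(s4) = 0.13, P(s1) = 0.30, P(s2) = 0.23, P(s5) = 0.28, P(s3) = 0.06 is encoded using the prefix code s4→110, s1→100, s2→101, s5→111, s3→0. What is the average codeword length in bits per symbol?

L̄ = Σ pᵢ·ℓᵢ = 0.13·3 + 0.30·3 + 0.23·3 + 0.28·3 + 0.06·1 = 2.88 bits/symbol.

2.88 bits/symbol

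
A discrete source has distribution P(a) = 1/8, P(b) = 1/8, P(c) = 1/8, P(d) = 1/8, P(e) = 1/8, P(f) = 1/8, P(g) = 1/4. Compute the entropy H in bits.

2.75 bits

Each probability is a power of 1/2, so log₂(1/p) is an integer.
H = Σ p·log₂(1/p) = 1/8·3 + 1/8·3 + 1/8·3 + 1/8·3 + 1/8·3 + 1/8·3 + 1/4·2 = 2.75 bits.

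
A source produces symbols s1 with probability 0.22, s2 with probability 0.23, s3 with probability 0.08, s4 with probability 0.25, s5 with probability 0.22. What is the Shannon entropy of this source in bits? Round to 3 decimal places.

2.240 bits

H = −Σ pᵢ log₂ pᵢ.
−0.22·log₂(0.22) = 0.4806
−0.23·log₂(0.23) = 0.4877
−0.08·log₂(0.08) = 0.2915
−0.25·log₂(0.25) = 0.5000
−0.22·log₂(0.22) = 0.4806
Sum ≈ 2.2403 → 2.240 bits.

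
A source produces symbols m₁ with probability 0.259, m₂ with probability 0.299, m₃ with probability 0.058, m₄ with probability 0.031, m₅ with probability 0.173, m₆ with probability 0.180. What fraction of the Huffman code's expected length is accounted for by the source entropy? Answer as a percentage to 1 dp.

97.9%

Entropy H = −Σ p log₂ p ≈ 2.3024 bits.
Huffman merges: 31/1000+29/500→89/1000; 89/1000+173/1000→131/500; 9/50+259/1000→439/1000; 131/500+299/1000→561/1000; 439/1000+561/1000→1. L = 2351/1000 ≈ 2.3510.
Efficiency = H/L = 2.3024/2.3510 = 97.9%.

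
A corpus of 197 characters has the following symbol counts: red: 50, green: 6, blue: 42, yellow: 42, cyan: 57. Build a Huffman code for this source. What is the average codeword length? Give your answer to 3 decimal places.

Probabilities are the counts divided by 197.
Repeatedly combine the two least-probable nodes; the expected code length is the sum of the merged weights.
merge 6/197 + 42/197 → 48/197
merge 42/197 + 48/197 → 90/197
merge 50/197 + 57/197 → 107/197
merge 90/197 + 107/197 → 1
L = 48/197 + 90/197 + 107/197 + 1 = 442/197 ≈ 2.244 bits/symbol.

2.244 bits/symbol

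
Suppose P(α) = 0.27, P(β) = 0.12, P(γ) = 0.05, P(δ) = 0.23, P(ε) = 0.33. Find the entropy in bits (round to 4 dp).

H = −Σ pᵢ log₂ pᵢ.
−0.27·log₂(0.27) = 0.5100
−0.12·log₂(0.12) = 0.3671
−0.05·log₂(0.05) = 0.2161
−0.23·log₂(0.23) = 0.4877
−0.33·log₂(0.33) = 0.5278
Sum ≈ 2.1087 → 2.1087 bits.

2.1087 bits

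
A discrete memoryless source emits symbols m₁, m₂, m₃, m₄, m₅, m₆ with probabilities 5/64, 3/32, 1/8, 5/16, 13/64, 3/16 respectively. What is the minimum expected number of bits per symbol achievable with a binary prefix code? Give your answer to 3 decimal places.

2.469 bits/symbol

Repeatedly combine the two least-probable nodes; the expected code length is the sum of the merged weights.
merge 5/64 + 3/32 → 11/64
merge 1/8 + 11/64 → 19/64
merge 3/16 + 13/64 → 25/64
merge 19/64 + 5/16 → 39/64
merge 25/64 + 39/64 → 1
L = 11/64 + 19/64 + 25/64 + 39/64 + 1 = 79/32 ≈ 2.469 bits/symbol.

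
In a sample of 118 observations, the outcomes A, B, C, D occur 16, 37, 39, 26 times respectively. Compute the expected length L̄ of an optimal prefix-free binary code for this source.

Probabilities are the counts divided by 118.
Repeatedly combine the two least-probable nodes; the expected code length is the sum of the merged weights.
merge 8/59 + 13/59 → 21/59
merge 37/118 + 39/118 → 38/59
merge 21/59 + 38/59 → 1
L = 21/59 + 38/59 + 1 = 2 bits/symbol.

2 bits/symbol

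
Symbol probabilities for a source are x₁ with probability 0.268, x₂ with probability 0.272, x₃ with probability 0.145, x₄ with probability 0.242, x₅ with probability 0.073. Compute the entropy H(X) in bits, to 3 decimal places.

2.195 bits

H = −Σ pᵢ log₂ pᵢ.
−0.268·log₂(0.268) = 0.5091
−0.272·log₂(0.272) = 0.5109
−0.145·log₂(0.145) = 0.4040
−0.242·log₂(0.242) = 0.4954
−0.073·log₂(0.073) = 0.2756
Sum ≈ 2.1950 → 2.195 bits.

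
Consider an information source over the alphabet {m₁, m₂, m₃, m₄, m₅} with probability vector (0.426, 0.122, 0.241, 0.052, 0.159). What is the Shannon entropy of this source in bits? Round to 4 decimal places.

H = −Σ pᵢ log₂ pᵢ.
−0.426·log₂(0.426) = 0.5244
−0.122·log₂(0.122) = 0.3703
−0.241·log₂(0.241) = 0.4947
−0.052·log₂(0.052) = 0.2218
−0.159·log₂(0.159) = 0.4218
Sum ≈ 2.0331 → 2.0331 bits.

2.0331 bits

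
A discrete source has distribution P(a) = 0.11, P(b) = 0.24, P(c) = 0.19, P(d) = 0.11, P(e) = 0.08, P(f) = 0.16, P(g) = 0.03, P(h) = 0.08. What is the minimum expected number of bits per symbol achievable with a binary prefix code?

Repeatedly combine the two least-probable nodes; the expected code length is the sum of the merged weights.
merge 3/100 + 2/25 → 11/100
merge 2/25 + 11/100 → 19/100
merge 11/100 + 11/100 → 11/50
merge 4/25 + 19/100 → 7/20
merge 19/100 + 11/50 → 41/100
merge 6/25 + 7/20 → 59/100
merge 41/100 + 59/100 → 1
L = 11/100 + 19/100 + 11/50 + 7/20 + 41/100 + 59/100 + 1 = 287/100 = 2.87 bits/symbol.

2.87 bits/symbol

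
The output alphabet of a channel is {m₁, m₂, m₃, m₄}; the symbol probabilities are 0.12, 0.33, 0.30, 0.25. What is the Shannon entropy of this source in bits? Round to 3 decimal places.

H = −Σ pᵢ log₂ pᵢ.
−0.12·log₂(0.12) = 0.3671
−0.33·log₂(0.33) = 0.5278
−0.30·log₂(0.30) = 0.5211
−0.25·log₂(0.25) = 0.5000
Sum ≈ 1.9160 → 1.916 bits.

1.916 bits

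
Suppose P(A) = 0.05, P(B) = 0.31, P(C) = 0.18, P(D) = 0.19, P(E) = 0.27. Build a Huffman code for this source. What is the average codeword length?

Repeatedly combine the two least-probable nodes; the expected code length is the sum of the merged weights.
merge 1/20 + 9/50 → 23/100
merge 19/100 + 23/100 → 21/50
merge 27/100 + 31/100 → 29/50
merge 21/50 + 29/50 → 1
L = 23/100 + 21/50 + 29/50 + 1 = 223/100 = 2.23 bits/symbol.

2.23 bits/symbol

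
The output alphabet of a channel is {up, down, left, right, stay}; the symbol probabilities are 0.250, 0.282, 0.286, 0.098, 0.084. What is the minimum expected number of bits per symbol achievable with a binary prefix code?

Repeatedly combine the two least-probable nodes; the expected code length is the sum of the merged weights.
merge 21/250 + 49/500 → 91/500
merge 91/500 + 1/4 → 54/125
merge 141/500 + 143/500 → 71/125
merge 54/125 + 71/125 → 1
L = 91/500 + 54/125 + 71/125 + 1 = 1091/500 = 2.182 bits/symbol.

2.182 bits/symbol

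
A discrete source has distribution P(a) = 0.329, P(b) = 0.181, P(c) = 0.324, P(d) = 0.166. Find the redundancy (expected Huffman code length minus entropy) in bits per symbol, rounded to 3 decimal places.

Entropy H = −Σ p log₂ p ≈ 1.9309 bits.
Huffman merges: 83/500+181/1000→347/1000; 81/250+329/1000→653/1000; 347/1000+653/1000→1. L = 2 ≈ 2.0000.
L − H = 2.0000 − 1.9309 = 0.069 bits.

0.069 bits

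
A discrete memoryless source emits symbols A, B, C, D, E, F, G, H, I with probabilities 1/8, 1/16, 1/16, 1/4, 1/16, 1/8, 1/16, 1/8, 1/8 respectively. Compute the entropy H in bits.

3 bits

Each probability is a power of 1/2, so log₂(1/p) is an integer.
H = Σ p·log₂(1/p) = 1/8·3 + 1/16·4 + 1/16·4 + 1/4·2 + 1/16·4 + 1/8·3 + 1/16·4 + 1/8·3 + 1/8·3 = 3 bits.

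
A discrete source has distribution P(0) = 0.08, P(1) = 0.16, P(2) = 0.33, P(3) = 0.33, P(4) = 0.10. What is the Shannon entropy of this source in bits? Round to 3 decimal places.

2.102 bits

H = −Σ pᵢ log₂ pᵢ.
−0.08·log₂(0.08) = 0.2915
−0.16·log₂(0.16) = 0.4230
−0.33·log₂(0.33) = 0.5278
−0.33·log₂(0.33) = 0.5278
−0.10·log₂(0.10) = 0.3322
Sum ≈ 2.1024 → 2.102 bits.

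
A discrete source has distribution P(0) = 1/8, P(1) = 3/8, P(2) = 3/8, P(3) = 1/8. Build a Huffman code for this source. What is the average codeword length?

Repeatedly combine the two least-probable nodes; the expected code length is the sum of the merged weights.
merge 1/8 + 1/8 → 1/4
merge 1/4 + 3/8 → 5/8
merge 3/8 + 5/8 → 1
L = 1/4 + 5/8 + 1 = 15/8 = 1.875 bits/symbol.

1.875 bits/symbol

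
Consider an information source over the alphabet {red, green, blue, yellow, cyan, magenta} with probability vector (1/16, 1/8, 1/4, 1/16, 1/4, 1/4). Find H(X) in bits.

Each probability is a power of 1/2, so log₂(1/p) is an integer.
H = Σ p·log₂(1/p) = 1/16·4 + 1/8·3 + 1/4·2 + 1/16·4 + 1/4·2 + 1/4·2 = 2.375 bits.

2.375 bits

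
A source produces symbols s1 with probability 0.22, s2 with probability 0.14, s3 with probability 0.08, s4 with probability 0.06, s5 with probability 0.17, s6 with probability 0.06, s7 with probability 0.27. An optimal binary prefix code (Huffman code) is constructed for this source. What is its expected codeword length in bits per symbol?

2.63 bits/symbol

Repeatedly combine the two least-probable nodes; the expected code length is the sum of the merged weights.
merge 3/50 + 3/50 → 3/25
merge 2/25 + 3/25 → 1/5
merge 7/50 + 17/100 → 31/100
merge 1/5 + 11/50 → 21/50
merge 27/100 + 31/100 → 29/50
merge 21/50 + 29/50 → 1
L = 3/25 + 1/5 + 31/100 + 21/50 + 29/50 + 1 = 263/100 = 2.63 bits/symbol.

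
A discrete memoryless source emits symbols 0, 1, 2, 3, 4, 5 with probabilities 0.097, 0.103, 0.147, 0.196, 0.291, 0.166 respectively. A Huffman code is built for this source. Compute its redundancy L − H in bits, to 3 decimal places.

0.033 bits

Entropy H = −Σ p log₂ p ≈ 2.4800 bits.
Huffman merges: 97/1000+103/1000→1/5; 147/1000+83/500→313/1000; 49/250+1/5→99/250; 291/1000+313/1000→151/250; 99/250+151/250→1. L = 2513/1000 ≈ 2.5130.
L − H = 2.5130 − 2.4800 = 0.033 bits.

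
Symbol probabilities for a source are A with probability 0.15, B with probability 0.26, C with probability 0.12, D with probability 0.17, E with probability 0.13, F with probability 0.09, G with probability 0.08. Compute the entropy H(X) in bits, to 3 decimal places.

H = −Σ pᵢ log₂ pᵢ.
−0.15·log₂(0.15) = 0.4105
−0.26·log₂(0.26) = 0.5053
−0.12·log₂(0.12) = 0.3671
−0.17·log₂(0.17) = 0.4346
−0.13·log₂(0.13) = 0.3826
−0.09·log₂(0.09) = 0.3127
−0.08·log₂(0.08) = 0.2915
Sum ≈ 2.7043 → 2.704 bits.

2.704 bits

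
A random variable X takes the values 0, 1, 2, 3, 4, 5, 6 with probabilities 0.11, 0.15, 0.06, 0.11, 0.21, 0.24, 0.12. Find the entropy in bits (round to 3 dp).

2.689 bits

H = −Σ pᵢ log₂ pᵢ.
−0.11·log₂(0.11) = 0.3503
−0.15·log₂(0.15) = 0.4105
−0.06·log₂(0.06) = 0.2435
−0.11·log₂(0.11) = 0.3503
−0.21·log₂(0.21) = 0.4728
−0.24·log₂(0.24) = 0.4941
−0.12·log₂(0.12) = 0.3671
Sum ≈ 2.6887 → 2.689 bits.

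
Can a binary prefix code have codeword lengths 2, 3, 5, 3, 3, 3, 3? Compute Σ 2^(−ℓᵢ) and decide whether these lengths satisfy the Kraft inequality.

With common denominator 2^5 = 32: Σ 2^(−ℓᵢ) = 8/32 + 4/32 + 1/32 + 4/32 + 4/32 + 4/32 + 4/32 = 29/32 = 0.90625.
Kraft's inequality requires Σ ≤ 1; here Σ = 0.90625 ≤ 1, so such a prefix code exists.

0.90625; yes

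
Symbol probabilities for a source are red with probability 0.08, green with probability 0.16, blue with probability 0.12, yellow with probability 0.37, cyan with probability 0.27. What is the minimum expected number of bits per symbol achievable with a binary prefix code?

Repeatedly combine the two least-probable nodes; the expected code length is the sum of the merged weights.
merge 2/25 + 3/25 → 1/5
merge 4/25 + 1/5 → 9/25
merge 27/100 + 9/25 → 63/100
merge 37/100 + 63/100 → 1
L = 1/5 + 9/25 + 63/100 + 1 = 219/100 = 2.19 bits/symbol.

2.19 bits/symbol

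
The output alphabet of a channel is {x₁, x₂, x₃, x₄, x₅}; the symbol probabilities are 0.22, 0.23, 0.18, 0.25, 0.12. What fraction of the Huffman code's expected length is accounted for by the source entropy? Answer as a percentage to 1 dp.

99.2%

Entropy H = −Σ p log₂ p ≈ 2.2806 bits.
Huffman merges: 3/25+9/50→3/10; 11/50+23/100→9/20; 1/4+3/10→11/20; 9/20+11/20→1. L = 23/10 ≈ 2.3000.
Efficiency = H/L = 2.2806/2.3000 = 99.2%.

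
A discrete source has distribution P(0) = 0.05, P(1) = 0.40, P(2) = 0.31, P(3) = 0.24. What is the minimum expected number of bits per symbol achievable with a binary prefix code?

1.89 bits/symbol

Repeatedly combine the two least-probable nodes; the expected code length is the sum of the merged weights.
merge 1/20 + 6/25 → 29/100
merge 29/100 + 31/100 → 3/5
merge 2/5 + 3/5 → 1
L = 29/100 + 3/5 + 1 = 189/100 = 1.89 bits/symbol.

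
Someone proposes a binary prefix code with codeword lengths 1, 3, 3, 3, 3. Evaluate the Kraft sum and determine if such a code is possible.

1; yes

With common denominator 2^3 = 8: Σ 2^(−ℓᵢ) = 4/8 + 1/8 + 1/8 + 1/8 + 1/8 = 8/8 = 1.
Kraft's inequality requires Σ ≤ 1; here Σ = 1 ≤ 1, so such a prefix code exists.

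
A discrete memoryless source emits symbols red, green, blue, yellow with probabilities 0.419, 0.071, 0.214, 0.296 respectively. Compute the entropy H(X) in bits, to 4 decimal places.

1.7927 bits

H = −Σ pᵢ log₂ pᵢ.
−0.419·log₂(0.419) = 0.5258
−0.071·log₂(0.071) = 0.2709
−0.214·log₂(0.214) = 0.4760
−0.296·log₂(0.296) = 0.5199
Sum ≈ 1.7927 → 1.7927 bits.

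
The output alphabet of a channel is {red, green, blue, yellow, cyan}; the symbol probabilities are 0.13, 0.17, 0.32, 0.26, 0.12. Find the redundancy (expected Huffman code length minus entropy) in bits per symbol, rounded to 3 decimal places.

Entropy H = −Σ p log₂ p ≈ 2.2156 bits.
Huffman merges: 3/25+13/100→1/4; 17/100+1/4→21/50; 13/50+8/25→29/50; 21/50+29/50→1. L = 9/4 ≈ 2.2500.
L − H = 2.2500 − 2.2156 = 0.034 bits.

0.034 bits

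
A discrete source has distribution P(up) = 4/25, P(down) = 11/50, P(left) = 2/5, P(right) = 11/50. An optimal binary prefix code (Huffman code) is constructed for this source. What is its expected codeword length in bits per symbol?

Repeatedly combine the two least-probable nodes; the expected code length is the sum of the merged weights.
merge 4/25 + 11/50 → 19/50
merge 11/50 + 19/50 → 3/5
merge 2/5 + 3/5 → 1
L = 19/50 + 3/5 + 1 = 99/50 = 1.98 bits/symbol.

1.98 bits/symbol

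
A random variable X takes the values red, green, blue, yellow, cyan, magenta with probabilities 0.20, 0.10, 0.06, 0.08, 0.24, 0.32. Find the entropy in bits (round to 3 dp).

H = −Σ pᵢ log₂ pᵢ.
−0.20·log₂(0.20) = 0.4644
−0.10·log₂(0.10) = 0.3322
−0.06·log₂(0.06) = 0.2435
−0.08·log₂(0.08) = 0.2915
−0.24·log₂(0.24) = 0.4941
−0.32·log₂(0.32) = 0.5260
Sum ≈ 2.3518 → 2.352 bits.

2.352 bits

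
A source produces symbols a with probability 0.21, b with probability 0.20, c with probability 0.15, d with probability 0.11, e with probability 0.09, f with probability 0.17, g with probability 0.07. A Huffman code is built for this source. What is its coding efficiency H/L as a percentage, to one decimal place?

Entropy H = −Σ p log₂ p ≈ 2.7138 bits.
Huffman merges: 7/100+9/100→4/25; 11/100+3/20→13/50; 4/25+17/100→33/100; 1/5+21/100→41/100; 13/50+33/100→59/100; 41/100+59/100→1. L = 11/4 ≈ 2.7500.
Efficiency = H/L = 2.7138/2.7500 = 98.7%.

98.7%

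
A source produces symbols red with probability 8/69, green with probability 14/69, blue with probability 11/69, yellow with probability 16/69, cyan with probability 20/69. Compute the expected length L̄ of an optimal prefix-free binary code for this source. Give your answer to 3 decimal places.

2.275 bits/symbol

Repeatedly combine the two least-probable nodes; the expected code length is the sum of the merged weights.
merge 8/69 + 11/69 → 19/69
merge 14/69 + 16/69 → 10/23
merge 19/69 + 20/69 → 13/23
merge 10/23 + 13/23 → 1
L = 19/69 + 10/23 + 13/23 + 1 = 157/69 ≈ 2.275 bits/symbol.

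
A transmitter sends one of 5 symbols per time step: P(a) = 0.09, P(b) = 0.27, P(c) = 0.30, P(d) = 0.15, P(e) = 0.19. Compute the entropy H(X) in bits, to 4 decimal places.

H = −Σ pᵢ log₂ pᵢ.
−0.09·log₂(0.09) = 0.3127
−0.27·log₂(0.27) = 0.5100
−0.30·log₂(0.30) = 0.5211
−0.15·log₂(0.15) = 0.4105
−0.19·log₂(0.19) = 0.4552
Sum ≈ 2.2095 → 2.2095 bits.

2.2095 bits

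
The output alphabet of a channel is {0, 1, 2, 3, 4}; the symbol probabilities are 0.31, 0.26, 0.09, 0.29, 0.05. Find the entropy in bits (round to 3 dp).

H = −Σ pᵢ log₂ pᵢ.
−0.31·log₂(0.31) = 0.5238
−0.26·log₂(0.26) = 0.5053
−0.09·log₂(0.09) = 0.3127
−0.29·log₂(0.29) = 0.5179
−0.05·log₂(0.05) = 0.2161
Sum ≈ 2.0757 → 2.076 bits.

2.076 bits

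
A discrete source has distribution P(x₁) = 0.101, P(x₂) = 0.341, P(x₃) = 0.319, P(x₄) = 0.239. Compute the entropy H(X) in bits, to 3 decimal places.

1.883 bits

H = −Σ pᵢ log₂ pᵢ.
−0.101·log₂(0.101) = 0.3341
−0.341·log₂(0.341) = 0.5293
−0.319·log₂(0.319) = 0.5258
−0.239·log₂(0.239) = 0.4935
Sum ≈ 1.8827 → 1.883 bits.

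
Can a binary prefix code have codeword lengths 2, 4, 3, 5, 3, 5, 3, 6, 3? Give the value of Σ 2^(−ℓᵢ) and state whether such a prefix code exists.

0.890625; yes

With common denominator 2^6 = 64: Σ 2^(−ℓᵢ) = 16/64 + 4/64 + 8/64 + 2/64 + 8/64 + 2/64 + 8/64 + 1/64 + 8/64 = 57/64 = 0.890625.
Kraft's inequality requires Σ ≤ 1; here Σ = 0.890625 ≤ 1, so such a prefix code exists.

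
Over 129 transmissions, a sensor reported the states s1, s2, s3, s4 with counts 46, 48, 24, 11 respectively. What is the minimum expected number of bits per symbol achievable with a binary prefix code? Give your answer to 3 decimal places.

Probabilities are the counts divided by 129.
Repeatedly combine the two least-probable nodes; the expected code length is the sum of the merged weights.
merge 11/129 + 8/43 → 35/129
merge 35/129 + 46/129 → 27/43
merge 16/43 + 27/43 → 1
L = 35/129 + 27/43 + 1 = 245/129 ≈ 1.899 bits/symbol.

1.899 bits/symbol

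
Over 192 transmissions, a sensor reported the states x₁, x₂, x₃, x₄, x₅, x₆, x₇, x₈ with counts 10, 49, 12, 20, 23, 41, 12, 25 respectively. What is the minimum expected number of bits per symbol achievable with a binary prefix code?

Probabilities are the counts divided by 192.
Repeatedly combine the two least-probable nodes; the expected code length is the sum of the merged weights.
merge 5/96 + 1/16 → 11/96
merge 1/16 + 5/48 → 1/6
merge 11/96 + 23/192 → 15/64
merge 25/192 + 1/6 → 19/64
merge 41/192 + 15/64 → 43/96
merge 49/192 + 19/64 → 53/96
merge 43/96 + 53/96 → 1
L = 11/96 + 1/6 + 15/64 + 19/64 + 43/96 + 53/96 + 1 = 45/16 = 2.8125 bits/symbol.

2.8125 bits/symbol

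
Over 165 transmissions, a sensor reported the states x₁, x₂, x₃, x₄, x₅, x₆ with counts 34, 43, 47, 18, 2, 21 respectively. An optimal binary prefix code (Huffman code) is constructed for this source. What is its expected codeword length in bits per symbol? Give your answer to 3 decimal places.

2.370 bits/symbol

Probabilities are the counts divided by 165.
Repeatedly combine the two least-probable nodes; the expected code length is the sum of the merged weights.
merge 2/165 + 6/55 → 4/33
merge 4/33 + 7/55 → 41/165
merge 34/165 + 41/165 → 5/11
merge 43/165 + 47/165 → 6/11
merge 5/11 + 6/11 → 1
L = 4/33 + 41/165 + 5/11 + 6/11 + 1 = 391/165 ≈ 2.370 bits/symbol.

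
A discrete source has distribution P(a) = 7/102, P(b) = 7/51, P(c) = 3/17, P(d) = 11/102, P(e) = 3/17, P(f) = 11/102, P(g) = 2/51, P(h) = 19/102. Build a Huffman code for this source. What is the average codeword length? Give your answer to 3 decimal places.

2.922 bits/symbol

Repeatedly combine the two least-probable nodes; the expected code length is the sum of the merged weights.
merge 2/51 + 7/102 → 11/102
merge 11/102 + 11/102 → 11/51
merge 11/102 + 7/51 → 25/102
merge 3/17 + 3/17 → 6/17
merge 19/102 + 11/51 → 41/102
merge 25/102 + 6/17 → 61/102
merge 41/102 + 61/102 → 1
L = 11/102 + 11/51 + 25/102 + 6/17 + 41/102 + 61/102 + 1 = 149/51 ≈ 2.922 bits/symbol.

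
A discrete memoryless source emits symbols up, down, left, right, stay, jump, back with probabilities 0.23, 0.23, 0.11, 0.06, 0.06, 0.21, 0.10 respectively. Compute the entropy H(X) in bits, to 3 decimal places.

H = −Σ pᵢ log₂ pᵢ.
−0.23·log₂(0.23) = 0.4877
−0.23·log₂(0.23) = 0.4877
−0.11·log₂(0.11) = 0.3503
−0.06·log₂(0.06) = 0.2435
−0.06·log₂(0.06) = 0.2435
−0.21·log₂(0.21) = 0.4728
−0.10·log₂(0.10) = 0.3322
Sum ≈ 2.6177 → 2.618 bits.

2.618 bits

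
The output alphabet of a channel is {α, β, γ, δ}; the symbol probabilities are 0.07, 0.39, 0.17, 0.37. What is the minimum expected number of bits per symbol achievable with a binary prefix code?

1.85 bits/symbol

Repeatedly combine the two least-probable nodes; the expected code length is the sum of the merged weights.
merge 7/100 + 17/100 → 6/25
merge 6/25 + 37/100 → 61/100
merge 39/100 + 61/100 → 1
L = 6/25 + 61/100 + 1 = 37/20 = 1.85 bits/symbol.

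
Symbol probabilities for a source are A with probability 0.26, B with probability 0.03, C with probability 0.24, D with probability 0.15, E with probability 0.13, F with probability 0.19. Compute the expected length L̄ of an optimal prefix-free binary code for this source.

Repeatedly combine the two least-probable nodes; the expected code length is the sum of the merged weights.
merge 3/100 + 13/100 → 4/25
merge 3/20 + 4/25 → 31/100
merge 19/100 + 6/25 → 43/100
merge 13/50 + 31/100 → 57/100
merge 43/100 + 57/100 → 1
L = 4/25 + 31/100 + 43/100 + 57/100 + 1 = 247/100 = 2.47 bits/symbol.

2.47 bits/symbol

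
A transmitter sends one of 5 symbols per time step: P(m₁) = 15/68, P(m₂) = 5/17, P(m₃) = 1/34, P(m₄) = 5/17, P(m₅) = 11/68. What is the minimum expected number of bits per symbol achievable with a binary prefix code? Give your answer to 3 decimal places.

Repeatedly combine the two least-probable nodes; the expected code length is the sum of the merged weights.
merge 1/34 + 11/68 → 13/68
merge 13/68 + 15/68 → 7/17
merge 5/17 + 5/17 → 10/17
merge 7/17 + 10/17 → 1
L = 13/68 + 7/17 + 10/17 + 1 = 149/68 ≈ 2.191 bits/symbol.

2.191 bits/symbol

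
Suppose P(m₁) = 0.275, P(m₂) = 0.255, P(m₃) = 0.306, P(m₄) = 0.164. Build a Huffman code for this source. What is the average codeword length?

Repeatedly combine the two least-probable nodes; the expected code length is the sum of the merged weights.
merge 41/250 + 51/200 → 419/1000
merge 11/40 + 153/500 → 581/1000
merge 419/1000 + 581/1000 → 1
L = 419/1000 + 581/1000 + 1 = 2 bits/symbol.

2 bits/symbol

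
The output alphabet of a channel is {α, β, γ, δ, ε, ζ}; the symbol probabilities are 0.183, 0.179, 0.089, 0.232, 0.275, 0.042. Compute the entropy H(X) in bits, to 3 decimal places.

2.397 bits

H = −Σ pᵢ log₂ pᵢ.
−0.183·log₂(0.183) = 0.4484
−0.179·log₂(0.179) = 0.4443
−0.089·log₂(0.089) = 0.3106
−0.232·log₂(0.232) = 0.4890
−0.275·log₂(0.275) = 0.5122
−0.042·log₂(0.042) = 0.1921
Sum ≈ 2.3965 → 2.397 bits.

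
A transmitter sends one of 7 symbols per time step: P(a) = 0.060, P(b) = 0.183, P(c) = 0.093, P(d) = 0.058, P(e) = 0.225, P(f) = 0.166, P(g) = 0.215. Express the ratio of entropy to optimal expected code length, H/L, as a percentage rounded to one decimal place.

Entropy H = −Σ p log₂ p ≈ 2.6399 bits.
Huffman merges: 29/500+3/50→59/500; 93/1000+59/500→211/1000; 83/500+183/1000→349/1000; 211/1000+43/200→213/500; 9/40+349/1000→287/500; 213/500+287/500→1. L = 1339/500 ≈ 2.6780.
Efficiency = H/L = 2.6399/2.6780 = 98.6%.

98.6%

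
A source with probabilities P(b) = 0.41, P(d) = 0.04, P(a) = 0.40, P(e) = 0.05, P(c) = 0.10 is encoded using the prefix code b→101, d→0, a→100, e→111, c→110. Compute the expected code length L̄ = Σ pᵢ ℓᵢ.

L̄ = Σ pᵢ·ℓᵢ = 0.41·3 + 0.04·1 + 0.40·3 + 0.05·3 + 0.10·3 = 2.92 bits/symbol.

2.92 bits/symbol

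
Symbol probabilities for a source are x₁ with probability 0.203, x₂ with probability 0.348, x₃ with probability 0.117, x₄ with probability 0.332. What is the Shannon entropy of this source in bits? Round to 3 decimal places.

H = −Σ pᵢ log₂ pᵢ.
−0.203·log₂(0.203) = 0.4670
−0.348·log₂(0.348) = 0.5299
−0.117·log₂(0.117) = 0.3622
−0.332·log₂(0.332) = 0.5281
Sum ≈ 1.8872 → 1.887 bits.

1.887 bits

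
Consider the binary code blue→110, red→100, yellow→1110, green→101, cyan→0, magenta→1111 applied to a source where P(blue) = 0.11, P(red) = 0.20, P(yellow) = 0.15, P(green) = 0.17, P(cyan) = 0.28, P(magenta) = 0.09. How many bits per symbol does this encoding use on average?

L̄ = Σ pᵢ·ℓᵢ = 0.11·3 + 0.20·3 + 0.15·4 + 0.17·3 + 0.28·1 + 0.09·4 = 2.68 bits/symbol.

2.68 bits/symbol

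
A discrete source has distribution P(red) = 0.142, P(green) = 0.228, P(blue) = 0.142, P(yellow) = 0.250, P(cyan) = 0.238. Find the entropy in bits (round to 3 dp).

H = −Σ pᵢ log₂ pᵢ.
−0.142·log₂(0.142) = 0.3999
−0.228·log₂(0.228) = 0.4863
−0.142·log₂(0.142) = 0.3999
−0.250·log₂(0.250) = 0.5000
−0.238·log₂(0.238) = 0.4929
Sum ≈ 2.2789 → 2.279 bits.

2.279 bits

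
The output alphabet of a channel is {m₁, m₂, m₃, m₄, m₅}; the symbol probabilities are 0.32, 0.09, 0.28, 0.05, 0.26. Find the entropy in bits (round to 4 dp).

H = −Σ pᵢ log₂ pᵢ.
−0.32·log₂(0.32) = 0.5260
−0.09·log₂(0.09) = 0.3127
−0.28·log₂(0.28) = 0.5142
−0.05·log₂(0.05) = 0.2161
−0.26·log₂(0.26) = 0.5053
Sum ≈ 2.0743 → 2.0743 bits.

2.0743 bits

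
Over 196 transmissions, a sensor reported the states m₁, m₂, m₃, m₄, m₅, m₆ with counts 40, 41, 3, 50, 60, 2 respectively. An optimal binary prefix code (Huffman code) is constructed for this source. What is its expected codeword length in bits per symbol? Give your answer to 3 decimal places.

2.255 bits/symbol

Probabilities are the counts divided by 196.
Repeatedly combine the two least-probable nodes; the expected code length is the sum of the merged weights.
merge 1/98 + 3/196 → 5/196
merge 5/196 + 10/49 → 45/196
merge 41/196 + 45/196 → 43/98
merge 25/98 + 15/49 → 55/98
merge 43/98 + 55/98 → 1
L = 5/196 + 45/196 + 43/98 + 55/98 + 1 = 221/98 ≈ 2.255 bits/symbol.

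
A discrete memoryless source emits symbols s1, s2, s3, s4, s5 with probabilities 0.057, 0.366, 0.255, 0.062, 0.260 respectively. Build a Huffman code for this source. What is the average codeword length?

2.119 bits/symbol

Repeatedly combine the two least-probable nodes; the expected code length is the sum of the merged weights.
merge 57/1000 + 31/500 → 119/1000
merge 119/1000 + 51/200 → 187/500
merge 13/50 + 183/500 → 313/500
merge 187/500 + 313/500 → 1
L = 119/1000 + 187/500 + 313/500 + 1 = 2119/1000 = 2.119 bits/symbol.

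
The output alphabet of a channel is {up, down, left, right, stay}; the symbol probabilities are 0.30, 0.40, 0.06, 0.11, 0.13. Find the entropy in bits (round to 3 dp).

2.026 bits

H = −Σ pᵢ log₂ pᵢ.
−0.30·log₂(0.30) = 0.5211
−0.40·log₂(0.40) = 0.5288
−0.06·log₂(0.06) = 0.2435
−0.11·log₂(0.11) = 0.3503
−0.13·log₂(0.13) = 0.3826
Sum ≈ 2.0263 → 2.026 bits.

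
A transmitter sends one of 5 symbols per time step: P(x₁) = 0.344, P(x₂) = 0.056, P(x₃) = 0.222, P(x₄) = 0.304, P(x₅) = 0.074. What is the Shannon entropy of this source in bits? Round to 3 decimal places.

H = −Σ pᵢ log₂ pᵢ.
−0.344·log₂(0.344) = 0.5296
−0.056·log₂(0.056) = 0.2329
−0.222·log₂(0.222) = 0.4820
−0.304·log₂(0.304) = 0.5222
−0.074·log₂(0.074) = 0.2780
Sum ≈ 2.0447 → 2.045 bits.

2.045 bits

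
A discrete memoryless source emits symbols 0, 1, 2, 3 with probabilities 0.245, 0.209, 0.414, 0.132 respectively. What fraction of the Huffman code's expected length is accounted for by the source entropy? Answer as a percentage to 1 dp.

Entropy H = −Σ p log₂ p ≈ 1.8815 bits.
Huffman merges: 33/250+209/1000→341/1000; 49/200+341/1000→293/500; 207/500+293/500→1. L = 1927/1000 ≈ 1.9270.
Efficiency = H/L = 1.8815/1.9270 = 97.6%.

97.6%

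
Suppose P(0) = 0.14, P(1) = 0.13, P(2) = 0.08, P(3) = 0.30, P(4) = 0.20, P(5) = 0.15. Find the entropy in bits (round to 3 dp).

H = −Σ pᵢ log₂ pᵢ.
−0.14·log₂(0.14) = 0.3971
−0.13·log₂(0.13) = 0.3826
−0.08·log₂(0.08) = 0.2915
−0.30·log₂(0.30) = 0.5211
−0.20·log₂(0.20) = 0.4644
−0.15·log₂(0.15) = 0.4105
Sum ≈ 2.4673 → 2.467 bits.

2.467 bits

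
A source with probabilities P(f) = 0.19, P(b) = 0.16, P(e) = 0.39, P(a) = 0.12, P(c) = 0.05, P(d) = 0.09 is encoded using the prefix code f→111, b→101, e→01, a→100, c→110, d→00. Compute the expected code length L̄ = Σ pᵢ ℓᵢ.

2.52 bits/symbol

L̄ = Σ pᵢ·ℓᵢ = 0.19·3 + 0.16·3 + 0.39·2 + 0.12·3 + 0.05·3 + 0.09·2 = 2.52 bits/symbol.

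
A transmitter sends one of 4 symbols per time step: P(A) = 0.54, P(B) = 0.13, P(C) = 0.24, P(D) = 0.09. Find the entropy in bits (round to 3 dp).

H = −Σ pᵢ log₂ pᵢ.
−0.54·log₂(0.54) = 0.4800
−0.13·log₂(0.13) = 0.3826
−0.24·log₂(0.24) = 0.4941
−0.09·log₂(0.09) = 0.3127
Sum ≈ 1.6695 → 1.669 bits.

1.669 bits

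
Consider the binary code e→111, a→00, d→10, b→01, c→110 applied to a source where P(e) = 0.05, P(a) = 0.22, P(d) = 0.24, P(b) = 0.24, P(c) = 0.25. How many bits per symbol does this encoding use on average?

2.3 bits/symbol

L̄ = Σ pᵢ·ℓᵢ = 0.05·3 + 0.22·2 + 0.24·2 + 0.24·2 + 0.25·3 = 2.3 bits/symbol.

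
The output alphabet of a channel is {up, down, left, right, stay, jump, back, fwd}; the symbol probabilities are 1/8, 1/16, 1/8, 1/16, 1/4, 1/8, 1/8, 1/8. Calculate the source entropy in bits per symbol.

2.875 bits

Each probability is a power of 1/2, so log₂(1/p) is an integer.
H = Σ p·log₂(1/p) = 1/8·3 + 1/16·4 + 1/8·3 + 1/16·4 + 1/4·2 + 1/8·3 + 1/8·3 + 1/8·3 = 2.875 bits.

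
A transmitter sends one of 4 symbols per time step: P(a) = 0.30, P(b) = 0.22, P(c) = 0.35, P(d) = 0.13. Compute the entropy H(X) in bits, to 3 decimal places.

1.914 bits

H = −Σ pᵢ log₂ pᵢ.
−0.30·log₂(0.30) = 0.5211
−0.22·log₂(0.22) = 0.4806
−0.35·log₂(0.35) = 0.5301
−0.13·log₂(0.13) = 0.3826
Sum ≈ 1.9144 → 1.914 bits.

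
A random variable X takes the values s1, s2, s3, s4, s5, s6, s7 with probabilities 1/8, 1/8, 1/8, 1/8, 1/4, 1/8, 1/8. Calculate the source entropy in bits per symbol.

2.75 bits

Each probability is a power of 1/2, so log₂(1/p) is an integer.
H = Σ p·log₂(1/p) = 1/8·3 + 1/8·3 + 1/8·3 + 1/8·3 + 1/4·2 + 1/8·3 + 1/8·3 = 2.75 bits.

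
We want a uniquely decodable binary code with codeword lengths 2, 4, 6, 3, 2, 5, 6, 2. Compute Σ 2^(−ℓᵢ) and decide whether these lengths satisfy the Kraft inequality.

1; yes

With common denominator 2^6 = 64: Σ 2^(−ℓᵢ) = 16/64 + 4/64 + 1/64 + 8/64 + 16/64 + 2/64 + 1/64 + 16/64 = 64/64 = 1.
Kraft's inequality requires Σ ≤ 1; here Σ = 1 ≤ 1, so such a prefix code exists.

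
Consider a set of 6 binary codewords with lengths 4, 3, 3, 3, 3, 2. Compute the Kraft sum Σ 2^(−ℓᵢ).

With common denominator 2^4 = 16: Σ 2^(−ℓᵢ) = 1/16 + 2/16 + 2/16 + 2/16 + 2/16 + 4/16 = 13/16 = 0.8125.

0.8125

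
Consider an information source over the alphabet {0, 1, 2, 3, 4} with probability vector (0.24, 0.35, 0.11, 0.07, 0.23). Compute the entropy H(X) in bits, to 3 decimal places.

H = −Σ pᵢ log₂ pᵢ.
−0.24·log₂(0.24) = 0.4941
−0.35·log₂(0.35) = 0.5301
−0.11·log₂(0.11) = 0.3503
−0.07·log₂(0.07) = 0.2686
−0.23·log₂(0.23) = 0.4877
Sum ≈ 2.1307 → 2.131 bits.

2.131 bits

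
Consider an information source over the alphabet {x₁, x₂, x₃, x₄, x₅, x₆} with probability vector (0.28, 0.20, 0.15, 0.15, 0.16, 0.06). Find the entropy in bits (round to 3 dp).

2.466 bits

H = −Σ pᵢ log₂ pᵢ.
−0.28·log₂(0.28) = 0.5142
−0.20·log₂(0.20) = 0.4644
−0.15·log₂(0.15) = 0.4105
−0.15·log₂(0.15) = 0.4105
−0.16·log₂(0.16) = 0.4230
−0.06·log₂(0.06) = 0.2435
Sum ≈ 2.4662 → 2.466 bits.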